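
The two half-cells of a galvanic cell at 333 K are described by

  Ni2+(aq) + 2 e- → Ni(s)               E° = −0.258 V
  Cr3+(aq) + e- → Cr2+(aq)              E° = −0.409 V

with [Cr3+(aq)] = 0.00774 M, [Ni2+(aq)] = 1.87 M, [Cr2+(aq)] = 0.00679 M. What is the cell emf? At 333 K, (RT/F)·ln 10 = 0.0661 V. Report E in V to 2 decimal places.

Since E°(Ni²⁺/Ni) > E°(Cr³⁺/Cr²⁺), Ni²⁺/Ni serves as the cathode.
E°cell = −0.258 − (−0.409) = +0.151 V, with n = 2 electrons transferred.
The balanced reaction is Ni2+(aq) + 2 Cr2+(aq) → Ni(s) + 2 Cr3+(aq), so Q = [Cr3+(aq)]^2 / ([Ni2+(aq)]·[Cr2+(aq)]^2) = 0.695 and log Q = −0.158.
By the Nernst equation, E = +0.151 − (0.0661/2)·(−0.158) = +0.16 V.

+0.16 V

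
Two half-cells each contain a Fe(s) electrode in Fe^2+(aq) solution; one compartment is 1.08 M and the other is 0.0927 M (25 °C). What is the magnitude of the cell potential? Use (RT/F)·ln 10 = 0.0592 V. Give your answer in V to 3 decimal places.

0.032 V

For a concentration cell E°cell = 0, since both electrodes use the same couple.
The compartment with the higher Fe^2+(aq) concentration (1.08 M) acts as the cathode; ions are reduced there and produced at the dilute (0.0927 M) anode.
With n = 2, Ecell = −(0.0592/2)·log([dilute]/[conc]) = −(0.0592/2)·log(0.0927/1.08) = +0.032 V.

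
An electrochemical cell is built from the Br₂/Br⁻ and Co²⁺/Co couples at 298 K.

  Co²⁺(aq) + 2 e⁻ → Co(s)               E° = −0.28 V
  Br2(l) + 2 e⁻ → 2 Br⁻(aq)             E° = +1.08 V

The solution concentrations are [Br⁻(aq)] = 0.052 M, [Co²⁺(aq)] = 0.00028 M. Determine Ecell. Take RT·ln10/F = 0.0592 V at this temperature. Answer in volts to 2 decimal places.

+1.54 V

Since E°(Br₂/Br⁻) > E°(Co²⁺/Co), Br₂/Br⁻ serves as the cathode.
E°cell = E°cat − E°an = +1.08 − (−0.28) = +1.36 V; n = 2.
For the overall reaction Br2(l) + Co(s) → 2 Br⁻(aq) + Co²⁺(aq), Q = [Br⁻(aq)]^2·[Co²⁺(aq)] = 7.57×10^−7, giving log Q = −6.121.
Applying E = E° − (RT ln10/nF)·log Q gives +1.36 − (0.0592/2)(−6.121) = +1.54 V.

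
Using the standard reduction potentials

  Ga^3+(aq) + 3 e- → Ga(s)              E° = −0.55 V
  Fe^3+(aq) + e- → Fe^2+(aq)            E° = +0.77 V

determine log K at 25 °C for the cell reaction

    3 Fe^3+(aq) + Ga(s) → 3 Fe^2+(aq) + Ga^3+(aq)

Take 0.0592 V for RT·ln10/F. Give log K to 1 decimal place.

The Fe³⁺/Fe²⁺ couple is reduced (cathode); E°cell = +0.77 − (−0.55) = +1.32 V with n = 3.
At equilibrium E = 0, so log K = nE°cell / 0.0592 = (3)(+1.32) / 0.0592 = 66.9.

log K = 66.9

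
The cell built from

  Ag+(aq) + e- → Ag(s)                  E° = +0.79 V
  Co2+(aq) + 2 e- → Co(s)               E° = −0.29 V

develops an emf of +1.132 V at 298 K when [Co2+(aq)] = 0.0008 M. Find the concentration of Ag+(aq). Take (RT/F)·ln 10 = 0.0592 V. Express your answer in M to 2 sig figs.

0.21 M

With Ag⁺/Ag at the cathode and Co²⁺/Co at the anode, E°cell = +0.79 − (−0.29) = +1.08 V (n = 2).
Rearranging E = E° − (0.0592/n)·log Q gives log Q = 2(+1.08 − (+1.132))/0.0592 = −1.757.
For 2 Ag+(aq) + Co(s) → 2 Ag(s) + Co2+(aq), the reaction quotient is Q = [Co2+(aq)] / [Ag+(aq)]^2.
Substituting the known concentrations and solving, log [Ag+(aq)] = −0.670 and [Ag+(aq)] = 0.21 M.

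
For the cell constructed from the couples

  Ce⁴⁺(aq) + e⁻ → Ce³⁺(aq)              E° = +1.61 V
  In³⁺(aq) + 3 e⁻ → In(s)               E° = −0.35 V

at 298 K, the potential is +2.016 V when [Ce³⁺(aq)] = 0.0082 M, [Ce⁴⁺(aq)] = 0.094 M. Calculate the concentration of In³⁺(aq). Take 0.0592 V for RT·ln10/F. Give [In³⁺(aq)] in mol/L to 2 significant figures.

2.2 M

Ce⁴⁺/Ce³⁺ is the cathode (higher E°); E°cell = +1.61 − (−0.35) = +1.96 V with n = 3.
Since E = E° − (0.0592/n)·log Q, log Q = n(E° − E)/0.0592 = −2.838.
For 3 Ce⁴⁺(aq) + In(s) → 3 Ce³⁺(aq) + In³⁺(aq), the reaction quotient is Q = ([Ce³⁺(aq)]^3·[In³⁺(aq)]) / [Ce⁴⁺(aq)]^3.
Substituting the known concentrations and solving, log [In³⁺(aq)] = 0.340 and [In³⁺(aq)] = 2.2 M.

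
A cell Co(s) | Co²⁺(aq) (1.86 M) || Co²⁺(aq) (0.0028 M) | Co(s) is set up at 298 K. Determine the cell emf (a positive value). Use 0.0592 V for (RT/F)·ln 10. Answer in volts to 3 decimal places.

For a concentration cell E°cell = 0, since both electrodes use the same couple.
The compartment with the higher Co²⁺(aq) concentration (1.86 M) acts as the cathode; ions are reduced there and produced at the dilute (0.0028 M) anode.
With n = 2, Ecell = −(0.0592/2)·log([dilute]/[conc]) = −(0.0592/2)·log(0.0028/1.86) = +0.084 V.

0.084 V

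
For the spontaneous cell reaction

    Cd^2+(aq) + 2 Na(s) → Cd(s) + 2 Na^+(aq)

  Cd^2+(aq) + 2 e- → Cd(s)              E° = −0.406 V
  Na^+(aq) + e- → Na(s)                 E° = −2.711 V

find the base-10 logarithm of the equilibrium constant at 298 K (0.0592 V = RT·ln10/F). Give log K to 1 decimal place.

The Cd²⁺/Cd couple is reduced (cathode); E°cell = −0.406 − (−2.711) = +2.305 V with n = 2.
At equilibrium E = 0, so log K = nE°cell / 0.0592 = (2)(+2.305) / 0.0592 = 77.9.

log K = 77.9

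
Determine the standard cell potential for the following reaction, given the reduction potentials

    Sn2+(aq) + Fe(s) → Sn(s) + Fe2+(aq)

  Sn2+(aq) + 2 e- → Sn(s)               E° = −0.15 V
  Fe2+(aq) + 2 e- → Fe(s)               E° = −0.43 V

+0.28 V

In the reaction as written, Sn2+(aq) is reduced (cathode) and Fe2+(aq) is produced by oxidation at the anode.
E°cell = E°(cathode) − E°(anode) = −0.15 − (−0.43) = +0.28 V.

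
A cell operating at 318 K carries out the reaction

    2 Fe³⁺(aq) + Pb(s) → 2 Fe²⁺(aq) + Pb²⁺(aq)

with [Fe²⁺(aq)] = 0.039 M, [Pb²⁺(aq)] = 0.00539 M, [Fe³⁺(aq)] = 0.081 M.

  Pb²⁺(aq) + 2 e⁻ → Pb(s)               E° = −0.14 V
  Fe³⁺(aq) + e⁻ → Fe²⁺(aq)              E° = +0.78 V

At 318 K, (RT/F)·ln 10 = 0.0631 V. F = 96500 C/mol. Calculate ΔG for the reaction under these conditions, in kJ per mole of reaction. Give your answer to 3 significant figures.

−195 kJ/mol

The standard cell potential is +0.78 − (−0.14) = +0.92 V, with n = 2 electrons in the balanced equation.
Q = ([Fe²⁺(aq)]^2·[Pb²⁺(aq)]) / [Fe³⁺(aq)]^2 = 0.00125, so log Q = −2.903 and E = +0.92 − (0.0631/2)(−2.903) = +1.0116 V.
ΔG = −nFE = −(2)(96500)(+1.0116) J/mol = −195 kJ/mol.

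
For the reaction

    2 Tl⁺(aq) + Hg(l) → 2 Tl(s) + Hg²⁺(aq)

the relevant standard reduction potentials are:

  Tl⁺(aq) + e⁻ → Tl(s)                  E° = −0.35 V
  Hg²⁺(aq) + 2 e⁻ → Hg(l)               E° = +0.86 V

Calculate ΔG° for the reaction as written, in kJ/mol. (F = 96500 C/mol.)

In the reaction as written Tl⁺(aq) is reduced, so the Tl⁺/Tl couple is the cathode and Hg²⁺/Hg is the anode.
E°cell = −0.35 − (+0.86) = −1.21 V; balancing electrons gives n = 2.
ΔG° = −nFE°cell = −(2)(96500)(−1.21) J/mol = +234 kJ/mol.

+234 kJ/mol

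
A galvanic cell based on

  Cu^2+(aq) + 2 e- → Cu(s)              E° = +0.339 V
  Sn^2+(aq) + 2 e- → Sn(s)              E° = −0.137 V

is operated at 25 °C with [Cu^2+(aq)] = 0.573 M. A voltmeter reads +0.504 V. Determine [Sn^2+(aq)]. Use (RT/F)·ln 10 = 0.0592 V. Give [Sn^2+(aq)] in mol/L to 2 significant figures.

0.065 M

With Cu²⁺/Cu at the cathode and Sn²⁺/Sn at the anode, E°cell = +0.339 − (−0.137) = +0.476 V (n = 2).
From the Nernst equation, log Q = n(E° − E)/0.0592 = 2·(+0.476 − (+0.504))/0.0592 = −0.946.
The balanced reaction is Cu^2+(aq) + Sn(s) → Cu(s) + Sn^2+(aq), so Q = [Sn^2+(aq)] / [Cu^2+(aq)].
Solving for the unknown gives log [Sn^2+(aq)] = −1.188, so [Sn^2+(aq)] ≈ 0.065 M.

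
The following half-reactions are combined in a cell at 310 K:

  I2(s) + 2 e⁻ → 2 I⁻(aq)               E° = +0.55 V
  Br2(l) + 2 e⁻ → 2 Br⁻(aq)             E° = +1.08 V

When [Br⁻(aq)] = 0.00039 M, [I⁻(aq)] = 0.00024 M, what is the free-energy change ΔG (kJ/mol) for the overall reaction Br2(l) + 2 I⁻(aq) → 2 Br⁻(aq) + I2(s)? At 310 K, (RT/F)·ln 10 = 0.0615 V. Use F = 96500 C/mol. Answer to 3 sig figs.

E°cell = +1.08 − (+0.55) = +0.53 V; the balanced reaction transfers n = 2 electrons.
Here Q = [Br⁻(aq)]^2 / [I⁻(aq)]^2 = 2.64 (log Q = 0.422), giving E = +0.53 − (0.0615/2)·(0.422) = +0.5170 V.
Then ΔG = −nFE = −2 × 96500 × +0.5170 J/mol = −99.8 kJ/mol.

−99.8 kJ/mol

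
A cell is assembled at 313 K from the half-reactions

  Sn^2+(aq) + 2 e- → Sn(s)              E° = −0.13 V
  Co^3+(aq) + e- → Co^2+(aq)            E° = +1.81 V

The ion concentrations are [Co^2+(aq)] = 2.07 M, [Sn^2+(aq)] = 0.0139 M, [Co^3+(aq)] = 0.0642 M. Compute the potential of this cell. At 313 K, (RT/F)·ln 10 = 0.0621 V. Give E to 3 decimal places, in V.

Since E°(Co³⁺/Co²⁺) > E°(Sn²⁺/Sn), Co³⁺/Co²⁺ serves as the cathode.
The standard potential is +1.81 − (−0.13) = +1.94 V and the balanced reaction transfers n = 2 electrons.
The balanced reaction is 2 Co^3+(aq) + Sn(s) → 2 Co^2+(aq) + Sn^2+(aq), so Q = ([Co^2+(aq)]^2·[Sn^2+(aq)]) / [Co^3+(aq)]^2 = 14.5 and log Q = 1.160.
By the Nernst equation, E = +1.94 − (0.0621/2)·(1.160) = +1.904 V.

+1.904 V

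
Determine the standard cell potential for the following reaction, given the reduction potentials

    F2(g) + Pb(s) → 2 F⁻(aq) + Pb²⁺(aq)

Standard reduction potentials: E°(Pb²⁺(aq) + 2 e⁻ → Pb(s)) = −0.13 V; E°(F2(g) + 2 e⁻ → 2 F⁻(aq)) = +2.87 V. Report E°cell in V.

F2(g) gains electrons, so the F₂/F⁻ couple is the cathode; the Pb²⁺/Pb couple is the anode.
E°cell = E°(cathode) − E°(anode) = +2.87 − (−0.13) = +3.00 V.
The positive value indicates the reaction is spontaneous as written.

+3.00 V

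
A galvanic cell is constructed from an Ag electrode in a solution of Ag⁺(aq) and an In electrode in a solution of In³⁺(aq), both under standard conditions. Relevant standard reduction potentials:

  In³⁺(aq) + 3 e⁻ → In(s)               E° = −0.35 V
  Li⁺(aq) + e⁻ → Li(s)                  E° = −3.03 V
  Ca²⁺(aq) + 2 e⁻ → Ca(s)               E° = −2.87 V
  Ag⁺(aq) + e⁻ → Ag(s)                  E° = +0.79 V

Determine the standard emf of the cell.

+1.14 V

Of the two couples in this cell, the one with the more positive reduction potential is reduced at the cathode: here that is Ag⁺/Ag (+0.79 V); In³⁺/In (−0.35 V) is the anode.
E°cell = E°(cathode) − E°(anode) = +0.79 − (−0.35) = +1.14 V.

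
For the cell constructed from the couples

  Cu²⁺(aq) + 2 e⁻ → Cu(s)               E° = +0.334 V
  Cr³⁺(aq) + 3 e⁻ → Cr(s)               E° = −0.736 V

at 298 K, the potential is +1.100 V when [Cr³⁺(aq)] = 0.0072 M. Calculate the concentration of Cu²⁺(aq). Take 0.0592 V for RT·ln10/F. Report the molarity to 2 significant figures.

With Cu²⁺/Cu at the cathode and Cr³⁺/Cr at the anode, E°cell = +0.334 − (−0.736) = +1.070 V (n = 6).
From the Nernst equation, log Q = n(E° − E)/0.0592 = 6·(+1.070 − (+1.100))/0.0592 = −3.041.
For 3 Cu²⁺(aq) + 2 Cr(s) → 3 Cu(s) + 2 Cr³⁺(aq), the reaction quotient is Q = [Cr³⁺(aq)]^2 / [Cu²⁺(aq)]^3.
Isolating [Cu²⁺(aq)] in Q = 10^{−3.041} yields log [Cu²⁺(aq)] = −0.415, i.e. 0.38 M.

0.38 M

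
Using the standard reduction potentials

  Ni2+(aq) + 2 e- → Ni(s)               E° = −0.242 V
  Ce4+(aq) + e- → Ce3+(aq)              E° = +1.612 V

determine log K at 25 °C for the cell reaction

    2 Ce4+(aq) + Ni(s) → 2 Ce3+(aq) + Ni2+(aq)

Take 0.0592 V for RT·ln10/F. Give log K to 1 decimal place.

log K = 62.6

The Ce⁴⁺/Ce³⁺ couple is reduced (cathode); E°cell = +1.612 − (−0.242) = +1.854 V with n = 2.
At equilibrium E = 0, so log K = nE°cell / 0.0592 = (2)(+1.854) / 0.0592 = 62.6.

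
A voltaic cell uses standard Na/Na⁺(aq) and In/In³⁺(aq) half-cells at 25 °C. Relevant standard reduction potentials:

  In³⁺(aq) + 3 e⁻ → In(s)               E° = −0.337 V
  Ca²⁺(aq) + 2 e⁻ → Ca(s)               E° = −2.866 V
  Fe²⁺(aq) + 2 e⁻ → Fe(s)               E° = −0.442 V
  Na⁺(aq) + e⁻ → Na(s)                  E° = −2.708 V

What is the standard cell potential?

The In³⁺/In couple has the higher E°, so In ion is reduced (cathode) and Na is oxidized (anode).
E°cell = E°(cathode) − E°(anode) = −0.337 − (−2.708) = +2.371 V.

+2.371 V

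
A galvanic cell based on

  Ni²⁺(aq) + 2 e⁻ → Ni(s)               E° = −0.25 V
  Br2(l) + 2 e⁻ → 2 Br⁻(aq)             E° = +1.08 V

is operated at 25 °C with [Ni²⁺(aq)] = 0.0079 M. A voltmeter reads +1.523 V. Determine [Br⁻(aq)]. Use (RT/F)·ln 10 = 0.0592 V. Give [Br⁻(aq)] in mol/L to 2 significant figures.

0.0062 M

With Br₂/Br⁻ at the cathode and Ni²⁺/Ni at the anode, E°cell = +1.08 − (−0.25) = +1.33 V (n = 2).
From the Nernst equation, log Q = n(E° − E)/0.0592 = 2·(+1.33 − (+1.523))/0.0592 = −6.520.
Balancing electrons gives Br2(l) + Ni(s) → 2 Br⁻(aq) + Ni²⁺(aq); thus Q = [Br⁻(aq)]^2·[Ni²⁺(aq)].
Isolating [Br⁻(aq)] in Q = 10^{−6.520} yields log [Br⁻(aq)] = −2.209, i.e. 0.0062 M.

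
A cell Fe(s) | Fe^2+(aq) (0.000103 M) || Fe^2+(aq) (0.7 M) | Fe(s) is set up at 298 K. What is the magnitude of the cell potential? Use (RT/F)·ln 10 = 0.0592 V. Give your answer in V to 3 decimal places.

For a concentration cell E°cell = 0, since both electrodes use the same couple.
The compartment with the higher Fe^2+(aq) concentration (0.7 M) acts as the cathode; ions are reduced there and produced at the dilute (0.000103 M) anode.
With n = 2, Ecell = −(0.0592/2)·log([dilute]/[conc]) = −(0.0592/2)·log(0.000103/0.7) = +0.113 V.

0.113 V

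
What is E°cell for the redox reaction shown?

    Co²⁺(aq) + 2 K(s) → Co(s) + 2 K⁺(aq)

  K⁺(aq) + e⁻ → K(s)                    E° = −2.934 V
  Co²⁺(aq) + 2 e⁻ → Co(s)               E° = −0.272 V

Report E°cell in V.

Co²⁺(aq) gains electrons, so the Co²⁺/Co couple is the cathode; the K⁺/K couple is the anode.
E°cell = E°(cathode) − E°(anode) = −0.272 − (−2.934) = +2.662 V.

+2.662 V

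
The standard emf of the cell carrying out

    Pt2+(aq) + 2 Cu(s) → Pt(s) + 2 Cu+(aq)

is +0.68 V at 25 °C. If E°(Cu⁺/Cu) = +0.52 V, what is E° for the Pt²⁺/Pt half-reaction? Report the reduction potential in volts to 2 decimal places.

+1.20 V

In the reaction as written the Pt²⁺/Pt couple is reduced (cathode) and Cu⁺/Cu is oxidized (anode), so E°cell = E°(Pt²⁺/Pt) − E°(Cu⁺/Cu).
E°(Pt²⁺/Pt) = E°cell + E°(anode) = +0.68 + (+0.52) = +1.20 V.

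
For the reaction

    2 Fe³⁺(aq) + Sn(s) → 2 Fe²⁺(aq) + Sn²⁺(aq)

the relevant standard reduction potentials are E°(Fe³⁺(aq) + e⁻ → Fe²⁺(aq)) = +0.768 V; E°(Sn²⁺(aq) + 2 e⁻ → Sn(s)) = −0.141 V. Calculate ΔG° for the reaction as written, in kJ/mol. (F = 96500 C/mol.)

In the reaction as written Fe³⁺(aq) is reduced, so the Fe³⁺/Fe²⁺ couple is the cathode and Sn²⁺/Sn is the anode.
E°cell = +0.768 − (−0.141) = +0.909 V; balancing electrons gives n = 2.
ΔG° = −nFE°cell = −(2)(96500)(+0.909) J/mol = −175 kJ/mol.

−175 kJ/mol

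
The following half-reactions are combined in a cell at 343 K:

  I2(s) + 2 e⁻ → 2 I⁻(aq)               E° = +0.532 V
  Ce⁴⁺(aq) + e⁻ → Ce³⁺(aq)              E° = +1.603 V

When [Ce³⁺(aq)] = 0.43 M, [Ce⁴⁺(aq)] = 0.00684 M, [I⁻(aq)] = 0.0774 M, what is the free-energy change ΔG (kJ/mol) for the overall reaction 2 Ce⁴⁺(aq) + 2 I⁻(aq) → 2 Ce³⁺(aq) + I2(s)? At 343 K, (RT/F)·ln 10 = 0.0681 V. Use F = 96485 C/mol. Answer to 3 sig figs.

With Ce⁴⁺/Ce³⁺ reduced at the cathode, E°cell = +1.603 − (+0.532) = +1.071 V and n = 2.
Q = [Ce³⁺(aq)]^2 / ([Ce⁴⁺(aq)]^2·[I⁻(aq)]^2) = 6.6×10^5, so log Q = 5.819 and E = +1.071 − (0.0681/2)(5.819) = +0.8729 V.
Finally ΔG = −nFE = −(2)(96485 C/mol)(+0.8729 V) = −168 kJ/mol.

−168 kJ/mol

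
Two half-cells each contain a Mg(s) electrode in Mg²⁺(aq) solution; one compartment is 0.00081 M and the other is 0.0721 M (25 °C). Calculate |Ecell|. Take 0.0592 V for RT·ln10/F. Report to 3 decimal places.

For a concentration cell E°cell = 0, since both electrodes use the same couple.
The compartment with the higher Mg²⁺(aq) concentration (0.0721 M) acts as the cathode; ions are reduced there and produced at the dilute (0.00081 M) anode.
With n = 2, Ecell = −(0.0592/2)·log([dilute]/[conc]) = −(0.0592/2)·log(0.00081/0.0721) = +0.058 V.

0.058 V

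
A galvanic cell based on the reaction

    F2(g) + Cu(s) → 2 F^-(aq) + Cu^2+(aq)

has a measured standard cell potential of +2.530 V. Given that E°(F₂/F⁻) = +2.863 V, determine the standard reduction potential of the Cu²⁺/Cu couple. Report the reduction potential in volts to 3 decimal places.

In the reaction as written the F₂/F⁻ couple is reduced (cathode) and Cu²⁺/Cu is oxidized (anode), so E°cell = E°(F₂/F⁻) − E°(Cu²⁺/Cu).
E°(Cu²⁺/Cu) = E°(cathode) − E°cell = +2.863 − (+2.530) = +0.333 V.

+0.333 V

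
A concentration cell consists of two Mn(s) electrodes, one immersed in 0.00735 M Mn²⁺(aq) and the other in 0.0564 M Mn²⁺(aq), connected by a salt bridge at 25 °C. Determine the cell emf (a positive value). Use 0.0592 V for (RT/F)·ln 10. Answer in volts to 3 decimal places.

0.026 V

For a concentration cell E°cell = 0, since both electrodes use the same couple.
The compartment with the higher Mn²⁺(aq) concentration (0.0564 M) acts as the cathode; ions are reduced there and produced at the dilute (0.00735 M) anode.
With n = 2, Ecell = −(0.0592/2)·log([dilute]/[conc]) = −(0.0592/2)·log(0.00735/0.0564) = +0.026 V.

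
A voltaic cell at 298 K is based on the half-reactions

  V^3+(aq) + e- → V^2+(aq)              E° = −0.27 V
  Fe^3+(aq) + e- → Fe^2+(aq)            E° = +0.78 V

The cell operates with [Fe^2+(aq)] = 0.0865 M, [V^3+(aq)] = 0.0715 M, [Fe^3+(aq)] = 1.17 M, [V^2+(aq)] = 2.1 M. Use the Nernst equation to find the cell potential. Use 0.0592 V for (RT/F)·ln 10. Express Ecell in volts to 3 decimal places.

Fe³⁺/Fe²⁺ is reduced (cathode, E° = +0.78 V) and V³⁺/V²⁺ is oxidized (anode).
The standard potential is +0.78 − (−0.27) = +1.05 V and the balanced reaction transfers n = 1 electron.
The balanced reaction is Fe^3+(aq) + V^2+(aq) → Fe^2+(aq) + V^3+(aq), so Q = ([Fe^2+(aq)]·[V^3+(aq)]) / ([Fe^3+(aq)]·[V^2+(aq)]) = 0.00252 and log Q = −2.599.
Applying E = E° − (RT ln10/nF)·log Q gives +1.05 − (0.0592/1)(−2.599) = +1.204 V.

+1.204 V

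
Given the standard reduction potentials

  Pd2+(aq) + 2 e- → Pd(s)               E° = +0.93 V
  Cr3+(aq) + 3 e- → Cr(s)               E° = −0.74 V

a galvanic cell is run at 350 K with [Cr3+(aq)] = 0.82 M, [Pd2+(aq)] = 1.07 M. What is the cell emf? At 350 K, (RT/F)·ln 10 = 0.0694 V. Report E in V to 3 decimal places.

The Pd²⁺/Pd couple has the more positive E°, so it is the cathode; Cr³⁺/Cr is the anode.
E°cell = +0.93 − (−0.74) = +1.67 V, with n = 6 electrons transferred.
The balanced reaction is 3 Pd2+(aq) + 2 Cr(s) → 3 Pd(s) + 2 Cr3+(aq), so Q = [Cr3+(aq)]^2 / [Pd2+(aq)]^3 = 0.549 and log Q = −0.261.
By the Nernst equation, E = +1.67 − (0.0694/6)·(−0.261) = +1.673 V.

+1.673 V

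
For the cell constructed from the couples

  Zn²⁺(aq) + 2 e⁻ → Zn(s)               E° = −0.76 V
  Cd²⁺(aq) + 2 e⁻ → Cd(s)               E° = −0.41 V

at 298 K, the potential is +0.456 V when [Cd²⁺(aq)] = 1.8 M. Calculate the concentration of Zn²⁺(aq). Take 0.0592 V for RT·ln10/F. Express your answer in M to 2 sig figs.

The Cd²⁺/Cd couple has the larger reduction potential, so it is the cathode: E°cell = −0.41 − (−0.76) = +0.35 V and n = 2.
Rearranging E = E° − (0.0592/n)·log Q gives log Q = 2(+0.35 − (+0.456))/0.0592 = −3.581.
For Cd²⁺(aq) + Zn(s) → Cd(s) + Zn²⁺(aq), the reaction quotient is Q = [Zn²⁺(aq)] / [Cd²⁺(aq)].
Solving for the unknown gives log [Zn²⁺(aq)] = −3.326, so [Zn²⁺(aq)] ≈ 0.00047 M.

0.00047 M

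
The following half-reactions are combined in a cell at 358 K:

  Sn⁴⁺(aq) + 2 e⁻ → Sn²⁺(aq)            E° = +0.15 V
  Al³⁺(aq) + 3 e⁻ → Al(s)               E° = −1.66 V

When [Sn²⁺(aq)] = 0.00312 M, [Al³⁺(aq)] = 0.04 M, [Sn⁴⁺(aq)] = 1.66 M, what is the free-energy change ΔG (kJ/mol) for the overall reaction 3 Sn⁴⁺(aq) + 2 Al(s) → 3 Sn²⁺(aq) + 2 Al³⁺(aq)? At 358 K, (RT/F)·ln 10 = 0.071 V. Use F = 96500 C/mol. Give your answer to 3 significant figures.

−1120 kJ/mol

The standard cell potential is +0.15 − (−1.66) = +1.81 V, with n = 6 electrons in the balanced equation.
The reaction quotient is ([Sn²⁺(aq)]^3·[Al³⁺(aq)]^2) / [Sn⁴⁺(aq)]^3 = 1.06×10^−11; by Nernst, E = +1.81 − (0.071/6)(−10.974) = +1.9399 V.
Finally ΔG = −nFE = −(6)(96500 C/mol)(+1.9399 V) = −1120 kJ/mol.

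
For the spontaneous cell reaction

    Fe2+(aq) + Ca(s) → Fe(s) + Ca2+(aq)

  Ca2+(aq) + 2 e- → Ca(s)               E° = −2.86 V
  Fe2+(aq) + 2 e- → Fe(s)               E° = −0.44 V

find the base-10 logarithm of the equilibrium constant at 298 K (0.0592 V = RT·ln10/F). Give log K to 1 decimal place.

log K = 81.8

The Fe²⁺/Fe couple is reduced (cathode); E°cell = −0.44 − (−2.86) = +2.42 V with n = 2.
At equilibrium E = 0, so log K = nE°cell / 0.0592 = (2)(+2.42) / 0.0592 = 81.8.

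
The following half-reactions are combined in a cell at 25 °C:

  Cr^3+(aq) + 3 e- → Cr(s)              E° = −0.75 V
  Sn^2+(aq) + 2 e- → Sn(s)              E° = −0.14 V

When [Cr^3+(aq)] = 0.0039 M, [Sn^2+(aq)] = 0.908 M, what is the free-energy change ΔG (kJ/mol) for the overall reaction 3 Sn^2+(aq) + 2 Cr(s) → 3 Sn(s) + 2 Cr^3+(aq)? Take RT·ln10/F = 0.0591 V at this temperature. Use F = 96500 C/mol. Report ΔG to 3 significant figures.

−380 kJ/mol

E°cell = −0.14 − (−0.75) = +0.61 V; the balanced reaction transfers n = 6 electrons.
The reaction quotient is [Cr^3+(aq)]^2 / [Sn^2+(aq)]^3 = 2.03×10^−5; by Nernst, E = +0.61 − (0.0591/6)(−4.692) = +0.6562 V.
ΔG = −nFE = −(6)(96500)(+0.6562) J/mol = −380 kJ/mol.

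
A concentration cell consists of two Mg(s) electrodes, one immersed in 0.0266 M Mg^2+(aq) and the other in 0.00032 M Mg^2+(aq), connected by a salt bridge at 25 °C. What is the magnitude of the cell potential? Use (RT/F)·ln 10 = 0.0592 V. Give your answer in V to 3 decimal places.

For a concentration cell E°cell = 0, since both electrodes use the same couple.
The compartment with the higher Mg^2+(aq) concentration (0.0266 M) acts as the cathode; ions are reduced there and produced at the dilute (0.00032 M) anode.
With n = 2, Ecell = −(0.0592/2)·log([dilute]/[conc]) = −(0.0592/2)·log(0.00032/0.0266) = +0.057 V.

0.057 V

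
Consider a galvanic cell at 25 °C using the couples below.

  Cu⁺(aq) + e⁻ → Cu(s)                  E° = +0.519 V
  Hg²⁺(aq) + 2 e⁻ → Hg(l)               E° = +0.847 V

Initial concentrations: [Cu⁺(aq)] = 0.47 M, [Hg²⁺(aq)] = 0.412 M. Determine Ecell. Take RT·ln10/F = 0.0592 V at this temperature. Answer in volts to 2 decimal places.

Hg²⁺/Hg is reduced (cathode, E° = +0.847 V) and Cu⁺/Cu is oxidized (anode).
E°cell = +0.847 − (+0.519) = +0.328 V, with n = 2 electrons transferred.
Balancing gives Hg²⁺(aq) + 2 Cu(s) → Hg(l) + 2 Cu⁺(aq); hence Q = [Cu⁺(aq)]^2 / [Hg²⁺(aq)] = 0.536 (log Q = −0.271).
E = E° − (0.0592/n)·log Q = +0.328 − (0.0592/2)(−0.271) = +0.34 V.

+0.34 V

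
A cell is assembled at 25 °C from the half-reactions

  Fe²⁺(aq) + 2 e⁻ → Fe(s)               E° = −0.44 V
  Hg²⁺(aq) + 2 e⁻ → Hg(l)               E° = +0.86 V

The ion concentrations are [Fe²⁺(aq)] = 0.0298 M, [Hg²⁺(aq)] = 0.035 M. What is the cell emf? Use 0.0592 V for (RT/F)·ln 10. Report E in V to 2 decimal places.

The Hg²⁺/Hg couple has the more positive E°, so it is the cathode; Fe²⁺/Fe is the anode.
E°cell = +0.86 − (−0.44) = +1.30 V, with n = 2 electrons transferred.
For the overall reaction Hg²⁺(aq) + Fe(s) → Hg(l) + Fe²⁺(aq), Q = [Fe²⁺(aq)] / [Hg²⁺(aq)] = 0.851, giving log Q = −0.070.
E = E° − (0.0592/n)·log Q = +1.30 − (0.0592/2)(−0.070) = +1.30 V.

+1.30 V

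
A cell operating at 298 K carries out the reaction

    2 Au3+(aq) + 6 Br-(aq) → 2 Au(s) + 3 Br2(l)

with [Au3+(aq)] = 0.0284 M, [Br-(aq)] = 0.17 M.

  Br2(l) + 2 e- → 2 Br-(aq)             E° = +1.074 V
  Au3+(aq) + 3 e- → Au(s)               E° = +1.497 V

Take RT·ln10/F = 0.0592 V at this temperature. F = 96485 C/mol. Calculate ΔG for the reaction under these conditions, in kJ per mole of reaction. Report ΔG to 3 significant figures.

−201 kJ/mol

The standard cell potential is +1.497 − (+1.074) = +0.423 V, with n = 6 electrons in the balanced equation.
The reaction quotient is 1 / ([Au3+(aq)]^2·[Br-(aq)]^6) = 5.14×10^7; by Nernst, E = +0.423 − (0.0592/6)(7.711) = +0.3469 V.
Then ΔG = −nFE = −6 × 96485 × +0.3469 J/mol = −201 kJ/mol.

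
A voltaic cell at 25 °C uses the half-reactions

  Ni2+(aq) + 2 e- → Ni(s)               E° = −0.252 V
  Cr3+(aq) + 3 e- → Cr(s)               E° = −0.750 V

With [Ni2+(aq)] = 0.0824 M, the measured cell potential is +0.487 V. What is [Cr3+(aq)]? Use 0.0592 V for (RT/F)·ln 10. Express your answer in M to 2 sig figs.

With Ni²⁺/Ni at the cathode and Cr³⁺/Cr at the anode, E°cell = −0.252 − (−0.750) = +0.498 V (n = 6).
From the Nernst equation, log Q = n(E° − E)/0.0592 = 6·(+0.498 − (+0.487))/0.0592 = 1.115.
The balanced reaction is 3 Ni2+(aq) + 2 Cr(s) → 3 Ni(s) + 2 Cr3+(aq), so Q = [Cr3+(aq)]^2 / [Ni2+(aq)]^3.
Isolating [Cr3+(aq)] in Q = 10^{1.115} yields log [Cr3+(aq)] = −1.069, i.e. 0.085 M.

0.085 M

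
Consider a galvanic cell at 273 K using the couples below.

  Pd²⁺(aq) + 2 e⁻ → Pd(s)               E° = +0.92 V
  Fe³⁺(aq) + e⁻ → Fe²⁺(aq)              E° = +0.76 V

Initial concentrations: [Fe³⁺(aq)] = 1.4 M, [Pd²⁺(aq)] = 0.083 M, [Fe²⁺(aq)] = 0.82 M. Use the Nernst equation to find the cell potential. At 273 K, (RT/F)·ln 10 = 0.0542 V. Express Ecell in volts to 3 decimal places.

+0.118 V

Pd²⁺/Pd is reduced (cathode, E° = +0.92 V) and Fe³⁺/Fe²⁺ is oxidized (anode).
E°cell = E°cat − E°an = +0.92 − (+0.76) = +0.16 V; n = 2.
The balanced reaction is Pd²⁺(aq) + 2 Fe²⁺(aq) → Pd(s) + 2 Fe³⁺(aq), so Q = [Fe³⁺(aq)]^2 / ([Pd²⁺(aq)]·[Fe²⁺(aq)]^2) = 35.1 and log Q = 1.546.
Applying E = E° − (RT ln10/nF)·log Q gives +0.16 − (0.0542/2)(1.546) = +0.118 V.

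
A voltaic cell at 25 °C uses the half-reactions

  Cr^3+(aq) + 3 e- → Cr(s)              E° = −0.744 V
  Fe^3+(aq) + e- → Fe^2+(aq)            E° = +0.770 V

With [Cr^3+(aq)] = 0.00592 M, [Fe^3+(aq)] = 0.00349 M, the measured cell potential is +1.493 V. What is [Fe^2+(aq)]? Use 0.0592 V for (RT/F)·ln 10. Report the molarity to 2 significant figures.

0.044 M

With Fe³⁺/Fe²⁺ at the cathode and Cr³⁺/Cr at the anode, E°cell = +0.770 − (−0.744) = +1.514 V (n = 3).
From the Nernst equation, log Q = n(E° − E)/0.0592 = 3·(+1.514 − (+1.493))/0.0592 = 1.064.
Balancing electrons gives 3 Fe^3+(aq) + Cr(s) → 3 Fe^2+(aq) + Cr^3+(aq); thus Q = ([Fe^2+(aq)]^3·[Cr^3+(aq)]) / [Fe^3+(aq)]^3.
Isolating [Fe^2+(aq)] in Q = 10^{1.064} yields log [Fe^2+(aq)] = −1.360, i.e. 0.044 M.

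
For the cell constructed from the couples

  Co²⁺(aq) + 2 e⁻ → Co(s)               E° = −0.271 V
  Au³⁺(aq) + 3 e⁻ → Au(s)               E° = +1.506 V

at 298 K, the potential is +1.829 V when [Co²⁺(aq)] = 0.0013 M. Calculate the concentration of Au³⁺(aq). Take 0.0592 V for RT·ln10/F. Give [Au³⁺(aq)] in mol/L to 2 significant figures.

The Au³⁺/Au couple has the larger reduction potential, so it is the cathode: E°cell = +1.506 − (−0.271) = +1.777 V and n = 6.
From the Nernst equation, log Q = n(E° − E)/0.0592 = 6·(+1.777 − (+1.829))/0.0592 = −5.270.
The balanced reaction is 2 Au³⁺(aq) + 3 Co(s) → 2 Au(s) + 3 Co²⁺(aq), so Q = [Co²⁺(aq)]^3 / [Au³⁺(aq)]^2.
Solving for the unknown gives log [Au³⁺(aq)] = −1.694, so [Au³⁺(aq)] ≈ 0.020 M.

0.020 M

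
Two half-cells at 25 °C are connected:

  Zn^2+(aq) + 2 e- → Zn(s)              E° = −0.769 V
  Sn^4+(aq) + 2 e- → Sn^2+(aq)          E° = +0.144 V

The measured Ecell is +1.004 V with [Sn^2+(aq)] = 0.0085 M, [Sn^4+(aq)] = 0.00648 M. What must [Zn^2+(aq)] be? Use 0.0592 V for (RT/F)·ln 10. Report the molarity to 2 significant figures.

0.00064 M

With Sn⁴⁺/Sn²⁺ at the cathode and Zn²⁺/Zn at the anode, E°cell = +0.144 − (−0.769) = +0.913 V (n = 2).
Rearranging E = E° − (0.0592/n)·log Q gives log Q = 2(+0.913 − (+1.004))/0.0592 = −3.074.
The balanced reaction is Sn^4+(aq) + Zn(s) → Sn^2+(aq) + Zn^2+(aq), so Q = ([Sn^2+(aq)]·[Zn^2+(aq)]) / [Sn^4+(aq)].
Substituting the known concentrations and solving, log [Zn^2+(aq)] = −3.192 and [Zn^2+(aq)] = 0.00064 M.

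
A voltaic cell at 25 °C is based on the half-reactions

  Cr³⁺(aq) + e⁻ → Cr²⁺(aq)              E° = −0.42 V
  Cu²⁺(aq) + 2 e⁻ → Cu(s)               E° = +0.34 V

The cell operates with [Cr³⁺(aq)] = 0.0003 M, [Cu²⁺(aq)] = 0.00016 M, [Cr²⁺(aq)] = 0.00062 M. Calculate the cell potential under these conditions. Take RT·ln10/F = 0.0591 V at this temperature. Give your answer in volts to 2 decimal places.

+0.67 V

The Cu²⁺/Cu couple has the more positive E°, so it is the cathode; Cr³⁺/Cr²⁺ is the anode.
E°cell = +0.34 − (−0.42) = +0.76 V, with n = 2 electrons transferred.
For the overall reaction Cu²⁺(aq) + 2 Cr²⁺(aq) → Cu(s) + 2 Cr³⁺(aq), Q = [Cr³⁺(aq)]^2 / ([Cu²⁺(aq)]·[Cr²⁺(aq)]^2) = 1.46×10^3, giving log Q = 3.165.
By the Nernst equation, E = +0.76 − (0.0591/2)·(3.165) = +0.67 V.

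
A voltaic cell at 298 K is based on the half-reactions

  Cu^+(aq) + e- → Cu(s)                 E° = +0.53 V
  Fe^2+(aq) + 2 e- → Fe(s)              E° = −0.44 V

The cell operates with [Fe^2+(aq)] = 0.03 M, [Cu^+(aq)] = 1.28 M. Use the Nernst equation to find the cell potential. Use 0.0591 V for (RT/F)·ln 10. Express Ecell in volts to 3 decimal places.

+1.021 V

Since E°(Cu⁺/Cu) > E°(Fe²⁺/Fe), Cu⁺/Cu serves as the cathode.
E°cell = +0.53 − (−0.44) = +0.97 V, with n = 2 electrons transferred.
For the overall reaction 2 Cu^+(aq) + Fe(s) → 2 Cu(s) + Fe^2+(aq), Q = [Fe^2+(aq)] / [Cu^+(aq)]^2 = 0.0183, giving log Q = −1.737.
Applying E = E° − (RT ln10/nF)·log Q gives +0.97 − (0.0591/2)(−1.737) = +1.021 V.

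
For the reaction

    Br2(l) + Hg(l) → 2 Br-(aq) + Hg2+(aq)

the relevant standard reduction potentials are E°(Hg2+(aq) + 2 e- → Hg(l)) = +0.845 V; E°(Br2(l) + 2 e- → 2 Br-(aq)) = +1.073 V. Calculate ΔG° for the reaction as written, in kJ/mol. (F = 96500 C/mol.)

−44.0 kJ/mol

In the reaction as written Br2(l) is reduced, so the Br₂/Br⁻ couple is the cathode and Hg²⁺/Hg is the anode.
E°cell = +1.073 − (+0.845) = +0.228 V; balancing electrons gives n = 2.
ΔG° = −nFE°cell = −(2)(96500)(+0.228) J/mol = −44.0 kJ/mol.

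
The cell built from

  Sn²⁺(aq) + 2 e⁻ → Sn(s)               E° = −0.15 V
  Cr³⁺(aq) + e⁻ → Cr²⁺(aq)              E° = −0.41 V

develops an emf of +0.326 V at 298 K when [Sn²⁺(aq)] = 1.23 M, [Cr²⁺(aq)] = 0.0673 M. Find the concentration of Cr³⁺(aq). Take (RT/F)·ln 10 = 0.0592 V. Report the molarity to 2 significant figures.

0.0057 M

Sn²⁺/Sn is the cathode (higher E°); E°cell = −0.15 − (−0.41) = +0.26 V with n = 2.
Since E = E° − (0.0592/n)·log Q, log Q = n(E° − E)/0.0592 = −2.230.
The balanced reaction is Sn²⁺(aq) + 2 Cr²⁺(aq) → Sn(s) + 2 Cr³⁺(aq), so Q = [Cr³⁺(aq)]^2 / ([Sn²⁺(aq)]·[Cr²⁺(aq)]^2).
Solving for the unknown gives log [Cr³⁺(aq)] = −2.242, so [Cr³⁺(aq)] ≈ 0.0057 M.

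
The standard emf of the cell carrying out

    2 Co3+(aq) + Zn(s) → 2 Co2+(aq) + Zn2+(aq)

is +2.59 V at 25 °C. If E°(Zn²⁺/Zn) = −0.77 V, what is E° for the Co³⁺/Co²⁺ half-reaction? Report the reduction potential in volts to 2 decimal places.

In the reaction as written the Co³⁺/Co²⁺ couple is reduced (cathode) and Zn²⁺/Zn is oxidized (anode), so E°cell = E°(Co³⁺/Co²⁺) − E°(Zn²⁺/Zn).
E°(Co³⁺/Co²⁺) = E°cell + E°(anode) = +2.59 + (−0.77) = +1.82 V.

+1.82 V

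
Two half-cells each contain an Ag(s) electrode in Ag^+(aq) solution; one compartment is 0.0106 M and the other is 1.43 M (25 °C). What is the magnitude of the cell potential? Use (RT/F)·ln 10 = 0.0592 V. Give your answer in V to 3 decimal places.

For a concentration cell E°cell = 0, since both electrodes use the same couple.
The compartment with the higher Ag^+(aq) concentration (1.43 M) acts as the cathode; ions are reduced there and produced at the dilute (0.0106 M) anode.
With n = 1, Ecell = −(0.0592/1)·log([dilute]/[conc]) = −(0.0592/1)·log(0.0106/1.43) = +0.126 V.

0.126 V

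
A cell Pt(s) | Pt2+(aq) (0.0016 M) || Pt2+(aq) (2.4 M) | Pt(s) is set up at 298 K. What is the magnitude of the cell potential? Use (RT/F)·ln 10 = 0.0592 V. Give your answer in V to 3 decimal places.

0.094 V

For a concentration cell E°cell = 0, since both electrodes use the same couple.
The compartment with the higher Pt2+(aq) concentration (2.4 M) acts as the cathode; ions are reduced there and produced at the dilute (0.0016 M) anode.
With n = 2, Ecell = −(0.0592/2)·log([dilute]/[conc]) = −(0.0592/2)·log(0.0016/2.4) = +0.094 V.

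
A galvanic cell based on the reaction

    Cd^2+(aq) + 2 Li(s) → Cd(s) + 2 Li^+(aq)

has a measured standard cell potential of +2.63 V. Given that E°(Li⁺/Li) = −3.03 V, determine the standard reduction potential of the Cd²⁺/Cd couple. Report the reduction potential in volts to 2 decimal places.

−0.40 V

In the reaction as written the Cd²⁺/Cd couple is reduced (cathode) and Li⁺/Li is oxidized (anode), so E°cell = E°(Cd²⁺/Cd) − E°(Li⁺/Li).
E°(Cd²⁺/Cd) = E°cell + E°(anode) = +2.63 + (−3.03) = −0.40 V.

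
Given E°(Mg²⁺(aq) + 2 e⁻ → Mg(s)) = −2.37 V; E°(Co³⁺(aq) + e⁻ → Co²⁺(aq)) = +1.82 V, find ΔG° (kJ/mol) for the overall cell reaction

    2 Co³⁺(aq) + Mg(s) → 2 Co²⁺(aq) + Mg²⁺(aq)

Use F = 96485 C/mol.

−809 kJ/mol

In the reaction as written Co³⁺(aq) is reduced, so the Co³⁺/Co²⁺ couple is the cathode and Mg²⁺/Mg is the anode.
E°cell = +1.82 − (−2.37) = +4.19 V; balancing electrons gives n = 2.
ΔG° = −nFE°cell = −(2)(96485)(+4.19) J/mol = −809 kJ/mol.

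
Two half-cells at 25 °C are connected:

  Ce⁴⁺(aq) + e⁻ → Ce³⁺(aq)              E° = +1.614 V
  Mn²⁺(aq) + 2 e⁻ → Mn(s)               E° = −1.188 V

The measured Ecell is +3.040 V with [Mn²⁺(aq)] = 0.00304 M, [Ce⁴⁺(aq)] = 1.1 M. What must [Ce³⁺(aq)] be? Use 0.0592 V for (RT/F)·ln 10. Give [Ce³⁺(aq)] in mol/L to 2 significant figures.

0.0019 M

The Ce⁴⁺/Ce³⁺ couple has the larger reduction potential, so it is the cathode: E°cell = +1.614 − (−1.188) = +2.802 V and n = 2.
Since E = E° − (0.0592/n)·log Q, log Q = n(E° − E)/0.0592 = −8.041.
Balancing electrons gives 2 Ce⁴⁺(aq) + Mn(s) → 2 Ce³⁺(aq) + Mn²⁺(aq); thus Q = ([Ce³⁺(aq)]^2·[Mn²⁺(aq)]) / [Ce⁴⁺(aq)]^2.
Substituting the known concentrations and solving, log [Ce³⁺(aq)] = −2.721 and [Ce³⁺(aq)] = 0.0019 M.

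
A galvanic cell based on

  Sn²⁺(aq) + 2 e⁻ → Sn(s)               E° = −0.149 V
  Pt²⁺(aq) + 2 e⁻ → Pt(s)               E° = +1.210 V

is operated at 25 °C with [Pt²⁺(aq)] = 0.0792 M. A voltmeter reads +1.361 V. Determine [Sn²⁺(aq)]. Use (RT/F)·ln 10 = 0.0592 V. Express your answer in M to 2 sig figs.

0.068 M

Pt²⁺/Pt is the cathode (higher E°); E°cell = +1.210 − (−0.149) = +1.359 V with n = 2.
From the Nernst equation, log Q = n(E° − E)/0.0592 = 2·(+1.359 − (+1.361))/0.0592 = −0.068.
For Pt²⁺(aq) + Sn(s) → Pt(s) + Sn²⁺(aq), the reaction quotient is Q = [Sn²⁺(aq)] / [Pt²⁺(aq)].
Isolating [Sn²⁺(aq)] in Q = 10^{−0.068} yields log [Sn²⁺(aq)] = −1.169, i.e. 0.068 M.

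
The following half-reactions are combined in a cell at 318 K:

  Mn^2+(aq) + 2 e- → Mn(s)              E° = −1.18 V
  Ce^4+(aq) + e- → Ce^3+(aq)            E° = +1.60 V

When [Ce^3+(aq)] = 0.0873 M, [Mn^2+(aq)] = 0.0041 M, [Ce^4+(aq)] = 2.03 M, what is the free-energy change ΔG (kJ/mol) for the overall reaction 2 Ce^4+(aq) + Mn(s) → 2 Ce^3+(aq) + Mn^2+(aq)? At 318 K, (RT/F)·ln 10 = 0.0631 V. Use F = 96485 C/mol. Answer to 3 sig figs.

−568 kJ/mol

E°cell = +1.60 − (−1.18) = +2.78 V; the balanced reaction transfers n = 2 electrons.
Here Q = ([Ce^3+(aq)]^2·[Mn^2+(aq)]) / [Ce^4+(aq)]^2 = 7.58×10^−6 (log Q = −5.120), giving E = +2.78 − (0.0631/2)·(−5.120) = +2.9415 V.
Then ΔG = −nFE = −2 × 96485 × +2.9415 J/mol = −568 kJ/mol.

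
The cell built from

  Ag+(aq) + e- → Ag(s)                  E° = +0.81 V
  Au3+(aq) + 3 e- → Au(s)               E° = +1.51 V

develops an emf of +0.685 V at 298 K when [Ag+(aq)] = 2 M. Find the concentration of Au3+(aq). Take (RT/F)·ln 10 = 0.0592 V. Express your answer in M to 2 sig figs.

1.4 M

With Au³⁺/Au at the cathode and Ag⁺/Ag at the anode, E°cell = +1.51 − (+0.81) = +0.70 V (n = 3).
From the Nernst equation, log Q = n(E° − E)/0.0592 = 3·(+0.70 − (+0.685))/0.0592 = 0.760.
Balancing electrons gives Au3+(aq) + 3 Ag(s) → Au(s) + 3 Ag+(aq); thus Q = [Ag+(aq)]^3 / [Au3+(aq)].
Substituting the known concentrations and solving, log [Au3+(aq)] = 0.143 and [Au3+(aq)] = 1.4 M.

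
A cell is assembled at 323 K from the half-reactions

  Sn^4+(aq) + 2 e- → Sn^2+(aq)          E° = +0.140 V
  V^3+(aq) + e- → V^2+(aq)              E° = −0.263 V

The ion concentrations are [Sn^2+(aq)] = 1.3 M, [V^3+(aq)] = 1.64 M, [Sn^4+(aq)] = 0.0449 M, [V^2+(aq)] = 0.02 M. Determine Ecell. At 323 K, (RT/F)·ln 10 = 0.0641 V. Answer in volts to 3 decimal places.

+0.233 V

Since E°(Sn⁴⁺/Sn²⁺) > E°(V³⁺/V²⁺), Sn⁴⁺/Sn²⁺ serves as the cathode.
E°cell = +0.140 − (−0.263) = +0.403 V, with n = 2 electrons transferred.
Balancing gives Sn^4+(aq) + 2 V^2+(aq) → Sn^2+(aq) + 2 V^3+(aq); hence Q = ([Sn^2+(aq)]·[V^3+(aq)]^2) / ([Sn^4+(aq)]·[V^2+(aq)]^2) = 1.95×10^5 (log Q = 5.289).
By the Nernst equation, E = +0.403 − (0.0641/2)·(5.289) = +0.233 V.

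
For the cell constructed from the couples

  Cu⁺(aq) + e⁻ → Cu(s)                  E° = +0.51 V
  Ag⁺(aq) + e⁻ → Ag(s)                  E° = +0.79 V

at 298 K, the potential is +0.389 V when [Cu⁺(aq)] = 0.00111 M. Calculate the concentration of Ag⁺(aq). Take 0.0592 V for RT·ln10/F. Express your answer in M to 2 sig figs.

0.077 M

The Ag⁺/Ag couple has the larger reduction potential, so it is the cathode: E°cell = +0.79 − (+0.51) = +0.28 V and n = 1.
Since E = E° − (0.0592/n)·log Q, log Q = n(E° − E)/0.0592 = −1.841.
For Ag⁺(aq) + Cu(s) → Ag(s) + Cu⁺(aq), the reaction quotient is Q = [Cu⁺(aq)] / [Ag⁺(aq)].
Substituting the known concentrations and solving, log [Ag⁺(aq)] = −1.114 and [Ag⁺(aq)] = 0.077 M.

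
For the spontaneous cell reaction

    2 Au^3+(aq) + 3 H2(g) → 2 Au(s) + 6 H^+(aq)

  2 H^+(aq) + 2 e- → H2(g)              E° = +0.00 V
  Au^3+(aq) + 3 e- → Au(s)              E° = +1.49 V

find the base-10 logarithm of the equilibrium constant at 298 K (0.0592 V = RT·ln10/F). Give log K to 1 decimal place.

The Au³⁺/Au couple is reduced (cathode); E°cell = +1.49 − (+0.00) = +1.49 V with n = 6.
At equilibrium E = 0, so log K = nE°cell / 0.0592 = (6)(+1.49) / 0.0592 = 151.0.

log K = 151.0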